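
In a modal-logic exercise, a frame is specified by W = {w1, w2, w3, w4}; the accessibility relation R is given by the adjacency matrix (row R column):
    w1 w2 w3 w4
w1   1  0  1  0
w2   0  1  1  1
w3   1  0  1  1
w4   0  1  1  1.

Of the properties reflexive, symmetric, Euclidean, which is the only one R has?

reflexive

Reflexive: yes — every world is R-related to itself.
Symmetric: no — w2 R w3 but not w3 R w2.
Euclidean: no — w3 R w1 and w3 R w4, but not w1 R w4.
Only reflexive holds.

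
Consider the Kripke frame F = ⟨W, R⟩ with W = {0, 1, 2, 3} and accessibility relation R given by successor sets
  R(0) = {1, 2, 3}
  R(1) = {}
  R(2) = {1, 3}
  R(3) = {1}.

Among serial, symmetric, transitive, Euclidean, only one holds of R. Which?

transitive

Serial: no — 1 has no R-successor.
Symmetric: no — 0 R 1 but not 1 R 0.
Transitive: yes — every two-step R-path is closed by a direct edge.
Euclidean: no — 0 R 1 and 0 R 2, but not 1 R 2.
Only transitive holds.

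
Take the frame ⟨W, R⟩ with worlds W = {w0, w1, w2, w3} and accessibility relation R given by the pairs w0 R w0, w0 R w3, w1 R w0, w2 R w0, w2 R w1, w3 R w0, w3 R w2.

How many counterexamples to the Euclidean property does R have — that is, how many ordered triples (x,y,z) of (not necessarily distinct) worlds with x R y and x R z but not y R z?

Enumerating: (w0,w3,w3), (w2,w0,w1), (w2,w1,w1), (w3,w0,w2), (w3,w2,w2).

5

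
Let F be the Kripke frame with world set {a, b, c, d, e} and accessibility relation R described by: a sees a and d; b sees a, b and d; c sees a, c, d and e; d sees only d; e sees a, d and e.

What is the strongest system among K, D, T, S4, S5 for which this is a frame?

Serial (axiom D): yes — every world has a successor (e.g. a R a).
Reflexive (axiom T): yes — every world is R-related to itself.
Transitive (axiom 4): yes — every two-step R-path is closed by a direct edge.
Euclidean (axiom 5): no — b R d and b R a, but not d R a.
So F validates K, D, T, S4; S5 would additionally require R to be Euclidean. The strongest is S4.

S4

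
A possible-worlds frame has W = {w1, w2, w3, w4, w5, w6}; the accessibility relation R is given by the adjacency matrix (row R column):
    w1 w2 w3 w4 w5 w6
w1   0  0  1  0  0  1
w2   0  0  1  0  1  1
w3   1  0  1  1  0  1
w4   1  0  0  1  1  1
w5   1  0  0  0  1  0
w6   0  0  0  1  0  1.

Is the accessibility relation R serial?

Yes

Serial: yes — every world has a successor (e.g. w1 R w3).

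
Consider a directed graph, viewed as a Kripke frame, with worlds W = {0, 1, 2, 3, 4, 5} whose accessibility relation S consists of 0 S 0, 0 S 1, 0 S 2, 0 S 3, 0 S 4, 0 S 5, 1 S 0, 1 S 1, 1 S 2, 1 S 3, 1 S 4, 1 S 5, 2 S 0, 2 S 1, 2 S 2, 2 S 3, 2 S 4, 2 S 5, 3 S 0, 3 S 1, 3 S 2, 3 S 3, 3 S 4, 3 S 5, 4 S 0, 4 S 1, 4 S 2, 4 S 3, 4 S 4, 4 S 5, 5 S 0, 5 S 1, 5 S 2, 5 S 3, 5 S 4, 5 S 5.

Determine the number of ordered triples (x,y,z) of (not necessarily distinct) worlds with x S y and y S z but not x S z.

S is transitive; there are no such tuples.

0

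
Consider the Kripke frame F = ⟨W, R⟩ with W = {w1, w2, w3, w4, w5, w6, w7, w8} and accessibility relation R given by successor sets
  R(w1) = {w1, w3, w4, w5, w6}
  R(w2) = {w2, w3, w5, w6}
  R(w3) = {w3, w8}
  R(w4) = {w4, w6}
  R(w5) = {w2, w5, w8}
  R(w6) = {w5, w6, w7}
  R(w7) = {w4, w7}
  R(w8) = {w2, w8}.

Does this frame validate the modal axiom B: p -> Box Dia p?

No

Axiom B corresponds to the accessibility relation being symmetric.
Symmetric: no — w1 R w3 but not w3 R w1.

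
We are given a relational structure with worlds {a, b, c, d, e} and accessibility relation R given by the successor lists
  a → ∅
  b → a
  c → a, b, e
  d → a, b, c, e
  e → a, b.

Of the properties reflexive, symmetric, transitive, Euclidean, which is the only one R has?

Reflexive: no — a is not related to itself.
Symmetric: no — b R a but not a R b.
Transitive: yes — every two-step R-path is closed by a direct edge.
Euclidean: no — c R a and c R b, but not a R b.
Only transitive holds.

transitive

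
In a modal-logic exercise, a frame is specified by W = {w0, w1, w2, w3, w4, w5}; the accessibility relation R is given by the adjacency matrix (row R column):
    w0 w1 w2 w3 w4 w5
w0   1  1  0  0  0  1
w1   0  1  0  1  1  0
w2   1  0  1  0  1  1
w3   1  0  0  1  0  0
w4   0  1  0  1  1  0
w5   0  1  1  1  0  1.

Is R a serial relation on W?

Yes

Serial: yes — every world has a successor (e.g. w0 R w0).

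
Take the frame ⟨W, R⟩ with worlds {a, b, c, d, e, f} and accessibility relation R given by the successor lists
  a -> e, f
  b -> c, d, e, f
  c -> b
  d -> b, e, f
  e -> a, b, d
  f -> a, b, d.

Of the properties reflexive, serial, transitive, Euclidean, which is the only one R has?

Reflexive: no — a is not related to itself.
Serial: yes — every world has a successor (e.g. a R e).
Transitive: no — a R e and e R b, but not a R b.
Euclidean: no — a R e and a R f, but not e R f.
Only serial holds.

serial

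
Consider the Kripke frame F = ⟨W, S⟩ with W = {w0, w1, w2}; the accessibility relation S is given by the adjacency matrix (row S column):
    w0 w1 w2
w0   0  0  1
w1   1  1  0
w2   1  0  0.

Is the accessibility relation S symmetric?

Symmetric: no — w1 S w0 but not w0 S w1.

No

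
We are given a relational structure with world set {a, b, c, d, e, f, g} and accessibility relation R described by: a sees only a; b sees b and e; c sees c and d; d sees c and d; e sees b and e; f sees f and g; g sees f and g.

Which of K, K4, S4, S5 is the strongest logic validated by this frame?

S5

Transitive (axiom 4): yes — every two-step R-path is closed by a direct edge.
Reflexive (axiom T): yes — every world is R-related to itself.
Euclidean (axiom 5): yes — any two successors of a common world are R-related.
So F validates K, K4, S4, S5. The strongest is S5.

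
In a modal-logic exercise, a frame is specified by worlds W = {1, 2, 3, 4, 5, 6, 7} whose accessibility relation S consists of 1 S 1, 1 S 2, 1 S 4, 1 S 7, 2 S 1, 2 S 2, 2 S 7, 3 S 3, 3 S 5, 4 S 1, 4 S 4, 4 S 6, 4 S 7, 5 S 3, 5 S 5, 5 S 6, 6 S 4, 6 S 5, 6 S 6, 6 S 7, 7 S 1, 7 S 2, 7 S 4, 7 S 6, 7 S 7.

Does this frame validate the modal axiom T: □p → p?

Yes

The schema T characterises exactly the reflexive frames.
Reflexive: yes — every world is S-related to itself.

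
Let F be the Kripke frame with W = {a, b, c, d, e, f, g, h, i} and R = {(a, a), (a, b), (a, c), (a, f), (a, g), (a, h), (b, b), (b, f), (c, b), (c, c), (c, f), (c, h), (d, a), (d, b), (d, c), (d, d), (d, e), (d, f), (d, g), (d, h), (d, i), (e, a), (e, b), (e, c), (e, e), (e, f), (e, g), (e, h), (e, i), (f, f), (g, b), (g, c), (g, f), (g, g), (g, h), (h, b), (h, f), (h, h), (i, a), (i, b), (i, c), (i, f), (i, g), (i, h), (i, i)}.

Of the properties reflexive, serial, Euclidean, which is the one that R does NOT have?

Reflexive: yes — every world is R-related to itself.
Serial: yes — every world has a successor (e.g. a R a).
Euclidean: no — a R b and a R c, but not b R c.
Only Euclidean fails.

Euclidean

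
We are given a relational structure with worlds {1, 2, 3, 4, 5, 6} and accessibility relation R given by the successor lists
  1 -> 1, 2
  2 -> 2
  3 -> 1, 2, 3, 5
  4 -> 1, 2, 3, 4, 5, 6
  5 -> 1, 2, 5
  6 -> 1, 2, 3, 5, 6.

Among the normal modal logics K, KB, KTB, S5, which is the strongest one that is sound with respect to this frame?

Symmetric (axiom B): no — 1 R 2 but not 2 R 1.
Reflexive (axiom T): yes — every world is R-related to itself.
Euclidean (axiom 5): no — 3 R 1 and 3 R 5, but not 1 R 5.
So F validates K; KB would additionally require R to be symmetric. The strongest is K.

K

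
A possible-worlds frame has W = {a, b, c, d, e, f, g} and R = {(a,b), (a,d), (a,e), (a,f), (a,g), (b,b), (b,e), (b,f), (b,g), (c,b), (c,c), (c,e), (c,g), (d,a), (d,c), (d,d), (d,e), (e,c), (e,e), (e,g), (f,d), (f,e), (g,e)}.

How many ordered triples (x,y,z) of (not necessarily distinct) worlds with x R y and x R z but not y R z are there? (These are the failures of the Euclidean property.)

36

Enumerating: (a,b,d), (a,d,b), (a,d,f), (a,d,g), (a,e,b), (a,e,d), (a,e,f), (a,f,b), (a,f,f), (a,f,g), (a,g,b), (a,g,d), … and 24 more.
Total: 36.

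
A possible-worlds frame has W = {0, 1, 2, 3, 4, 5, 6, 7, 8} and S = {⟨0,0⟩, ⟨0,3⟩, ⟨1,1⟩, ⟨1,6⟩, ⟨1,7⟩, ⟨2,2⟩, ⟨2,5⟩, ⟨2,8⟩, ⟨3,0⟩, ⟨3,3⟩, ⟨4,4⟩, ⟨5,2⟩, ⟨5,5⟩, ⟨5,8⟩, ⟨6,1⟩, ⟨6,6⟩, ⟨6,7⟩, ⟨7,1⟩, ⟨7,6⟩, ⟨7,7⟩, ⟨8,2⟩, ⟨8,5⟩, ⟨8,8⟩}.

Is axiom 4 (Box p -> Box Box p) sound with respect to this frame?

The schema 4 characterises exactly the transitive frames.
Transitive: yes — every two-step S-path is closed by a direct edge.

Yes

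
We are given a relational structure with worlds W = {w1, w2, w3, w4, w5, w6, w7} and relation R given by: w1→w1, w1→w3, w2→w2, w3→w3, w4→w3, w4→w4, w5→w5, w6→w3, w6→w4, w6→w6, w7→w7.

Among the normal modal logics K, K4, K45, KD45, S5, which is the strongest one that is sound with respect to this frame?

Transitive (axiom 4): yes — every two-step R-path is closed by a direct edge.
Euclidean (axiom 5): no — w6 R w3 and w6 R w4, but not w3 R w4.
Serial (axiom D): yes — every world has a successor (e.g. w1 R w1).
Reflexive (axiom T): yes — every world is R-related to itself.
So F validates K, K4; K45 would additionally require R to be Euclidean. The strongest is K4.

K4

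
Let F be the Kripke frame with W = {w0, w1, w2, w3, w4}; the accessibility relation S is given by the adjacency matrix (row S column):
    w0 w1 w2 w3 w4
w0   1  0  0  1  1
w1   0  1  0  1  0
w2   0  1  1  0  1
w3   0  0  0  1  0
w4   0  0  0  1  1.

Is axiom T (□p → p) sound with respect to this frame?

The schema T characterises exactly the reflexive frames.
Reflexive: yes — every world is S-related to itself.

Yes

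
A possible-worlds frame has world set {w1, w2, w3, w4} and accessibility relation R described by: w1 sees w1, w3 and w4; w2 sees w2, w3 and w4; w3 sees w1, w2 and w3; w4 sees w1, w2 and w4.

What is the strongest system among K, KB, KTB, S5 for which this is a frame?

Symmetric (axiom B): yes — every pair in R has its reverse in R.
Reflexive (axiom T): yes — every world is R-related to itself.
Euclidean (axiom 5): no — w1 R w3 and w1 R w4, but not w3 R w4.
So F validates K, KB, KTB; S5 would additionally require R to be Euclidean. The strongest is KTB.

KTB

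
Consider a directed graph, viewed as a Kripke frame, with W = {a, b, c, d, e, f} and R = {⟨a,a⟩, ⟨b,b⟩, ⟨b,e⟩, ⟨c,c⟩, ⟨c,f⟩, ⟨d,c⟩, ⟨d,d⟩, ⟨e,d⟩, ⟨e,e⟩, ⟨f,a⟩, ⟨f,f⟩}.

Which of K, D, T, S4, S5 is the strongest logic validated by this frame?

T

Serial (axiom D): yes — every world has a successor (e.g. a R a).
Reflexive (axiom T): yes — every world is R-related to itself.
Transitive (axiom 4): no — b R e and e R d, but not b R d.
Euclidean (axiom 5): no — b R e and b R b, but not e R b.
So F validates K, D, T; S4 would additionally require R to be transitive. The strongest is T.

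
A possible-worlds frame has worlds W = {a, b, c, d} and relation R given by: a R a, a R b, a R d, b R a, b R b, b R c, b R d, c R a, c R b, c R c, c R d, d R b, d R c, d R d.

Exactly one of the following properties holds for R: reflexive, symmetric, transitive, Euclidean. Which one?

reflexive

Reflexive: yes — every world is R-related to itself.
Symmetric: no — a R d but not d R a.
Transitive: no — a R b and b R c, but not a R c.
Euclidean: no — b R a and b R c, but not a R c.
Only reflexive holds.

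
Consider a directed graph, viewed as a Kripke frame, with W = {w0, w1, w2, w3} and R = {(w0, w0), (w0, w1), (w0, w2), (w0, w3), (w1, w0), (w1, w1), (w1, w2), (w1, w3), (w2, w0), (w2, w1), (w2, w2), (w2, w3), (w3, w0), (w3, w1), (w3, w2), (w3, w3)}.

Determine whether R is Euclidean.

Euclidean: yes — any two successors of a common world are R-related.

Yes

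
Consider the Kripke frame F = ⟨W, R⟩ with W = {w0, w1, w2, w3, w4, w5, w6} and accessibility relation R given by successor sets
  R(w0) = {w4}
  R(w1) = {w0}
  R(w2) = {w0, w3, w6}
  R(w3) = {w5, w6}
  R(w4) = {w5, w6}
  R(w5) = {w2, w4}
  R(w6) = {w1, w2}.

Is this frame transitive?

Transitive: no — w0 R w4 and w4 R w5, but not w0 R w5.

No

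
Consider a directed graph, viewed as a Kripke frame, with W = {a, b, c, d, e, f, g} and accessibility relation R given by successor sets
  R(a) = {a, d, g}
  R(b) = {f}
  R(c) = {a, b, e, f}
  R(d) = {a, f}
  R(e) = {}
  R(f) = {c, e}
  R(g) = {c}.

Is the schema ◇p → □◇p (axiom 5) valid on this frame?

Axiom 5 corresponds to the accessibility relation being Euclidean.
Euclidean: no — a R d and a R g, but not d R g.

No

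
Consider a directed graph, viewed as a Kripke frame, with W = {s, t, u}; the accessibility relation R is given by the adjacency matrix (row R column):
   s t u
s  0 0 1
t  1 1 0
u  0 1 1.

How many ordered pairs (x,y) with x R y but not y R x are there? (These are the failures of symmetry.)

Enumerating: (s,u), (t,s), (u,t).

3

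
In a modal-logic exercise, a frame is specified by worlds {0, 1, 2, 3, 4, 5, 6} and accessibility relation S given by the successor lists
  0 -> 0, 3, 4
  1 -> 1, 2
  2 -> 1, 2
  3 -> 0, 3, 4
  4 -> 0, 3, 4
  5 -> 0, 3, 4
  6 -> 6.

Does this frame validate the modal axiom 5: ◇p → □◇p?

Yes

By correspondence theory, 5 is valid on a frame iff S is Euclidean.
Euclidean: yes — any two successors of a common world are S-related.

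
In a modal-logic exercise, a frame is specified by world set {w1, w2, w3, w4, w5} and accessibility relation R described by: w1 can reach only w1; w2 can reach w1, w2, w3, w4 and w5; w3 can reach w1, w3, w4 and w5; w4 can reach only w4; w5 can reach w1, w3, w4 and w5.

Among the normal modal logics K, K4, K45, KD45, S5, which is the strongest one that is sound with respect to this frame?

Transitive (axiom 4): yes — every two-step R-path is closed by a direct edge.
Euclidean (axiom 5): no — w2 R w1 and w2 R w3, but not w1 R w3.
Serial (axiom D): yes — every world has a successor (e.g. w1 R w1).
Reflexive (axiom T): yes — every world is R-related to itself.
So F validates K, K4; K45 would additionally require R to be Euclidean. The strongest is K4.

K4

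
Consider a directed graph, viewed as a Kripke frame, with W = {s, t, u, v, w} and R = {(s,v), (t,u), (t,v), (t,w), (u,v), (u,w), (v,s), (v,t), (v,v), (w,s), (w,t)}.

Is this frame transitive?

Transitive: no — s R v and v R t, but not s R t.

No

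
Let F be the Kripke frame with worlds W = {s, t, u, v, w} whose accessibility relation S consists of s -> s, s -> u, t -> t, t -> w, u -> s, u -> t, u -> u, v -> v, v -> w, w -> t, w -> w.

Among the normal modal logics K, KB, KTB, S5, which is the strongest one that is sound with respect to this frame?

Symmetric (axiom B): no — u S t but not t S u.
Reflexive (axiom T): yes — every world is S-related to itself.
Euclidean (axiom 5): no — u S s and u S t, but not s S t.
So F validates K; KB would additionally require S to be symmetric. The strongest is K.

K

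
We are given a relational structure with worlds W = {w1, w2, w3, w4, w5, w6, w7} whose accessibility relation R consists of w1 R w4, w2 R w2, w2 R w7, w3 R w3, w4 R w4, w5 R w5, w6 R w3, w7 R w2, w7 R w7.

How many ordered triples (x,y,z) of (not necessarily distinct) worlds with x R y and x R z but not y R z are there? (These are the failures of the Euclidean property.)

0

R is Euclidean; there are no such tuples.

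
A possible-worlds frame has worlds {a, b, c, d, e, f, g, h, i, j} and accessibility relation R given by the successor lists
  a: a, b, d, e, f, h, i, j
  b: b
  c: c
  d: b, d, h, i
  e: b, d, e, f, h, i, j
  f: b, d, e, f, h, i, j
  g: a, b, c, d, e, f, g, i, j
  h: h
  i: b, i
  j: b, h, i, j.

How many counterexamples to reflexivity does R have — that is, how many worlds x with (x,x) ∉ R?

0

R is reflexive; there are no such worlds.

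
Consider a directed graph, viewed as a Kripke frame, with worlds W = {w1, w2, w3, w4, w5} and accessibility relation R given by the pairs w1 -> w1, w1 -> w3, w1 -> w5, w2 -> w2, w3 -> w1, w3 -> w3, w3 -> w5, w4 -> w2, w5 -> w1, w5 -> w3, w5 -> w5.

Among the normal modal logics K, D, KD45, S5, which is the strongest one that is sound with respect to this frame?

KD45

Serial (axiom D): yes — every world has a successor (e.g. w1 R w1).
Euclidean (axiom 5): yes — any two successors of a common world are R-related.
Transitive (axiom 4): yes — every two-step R-path is closed by a direct edge.
Reflexive (axiom T): no — w4 is not related to itself.
So F validates K, D, KD45; S5 would additionally require R to be reflexive. The strongest is KD45.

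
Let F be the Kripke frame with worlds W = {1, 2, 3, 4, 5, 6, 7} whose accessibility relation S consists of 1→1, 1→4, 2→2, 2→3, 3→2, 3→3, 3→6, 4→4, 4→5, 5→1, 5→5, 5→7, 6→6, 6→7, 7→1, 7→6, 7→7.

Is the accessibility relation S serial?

Yes

Serial: yes — every world has a successor (e.g. 1 S 1).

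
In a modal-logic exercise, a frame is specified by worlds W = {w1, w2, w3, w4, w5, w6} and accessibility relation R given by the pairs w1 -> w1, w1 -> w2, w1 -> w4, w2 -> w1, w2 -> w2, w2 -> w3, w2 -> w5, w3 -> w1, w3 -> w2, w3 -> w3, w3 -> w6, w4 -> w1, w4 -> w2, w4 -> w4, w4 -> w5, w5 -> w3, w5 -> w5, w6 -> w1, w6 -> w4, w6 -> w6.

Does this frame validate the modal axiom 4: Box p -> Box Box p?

The schema 4 characterises exactly the transitive frames.
Transitive: no — w1 R w2 and w2 R w3, but not w1 R w3.

No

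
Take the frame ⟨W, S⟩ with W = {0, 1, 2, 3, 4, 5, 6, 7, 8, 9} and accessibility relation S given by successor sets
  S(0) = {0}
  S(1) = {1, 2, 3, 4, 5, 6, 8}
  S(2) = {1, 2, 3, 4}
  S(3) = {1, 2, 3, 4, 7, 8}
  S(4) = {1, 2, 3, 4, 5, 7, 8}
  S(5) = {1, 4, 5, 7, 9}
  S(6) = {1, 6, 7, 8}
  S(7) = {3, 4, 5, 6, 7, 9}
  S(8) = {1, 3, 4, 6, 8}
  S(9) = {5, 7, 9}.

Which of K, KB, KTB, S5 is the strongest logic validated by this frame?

Symmetric (axiom B): yes — every pair in S has its reverse in S.
Reflexive (axiom T): yes — every world is S-related to itself.
Euclidean (axiom 5): no — 1 S 2 and 1 S 5, but not 2 S 5.
So F validates K, KB, KTB; S5 would additionally require S to be Euclidean. The strongest is KTB.

KTB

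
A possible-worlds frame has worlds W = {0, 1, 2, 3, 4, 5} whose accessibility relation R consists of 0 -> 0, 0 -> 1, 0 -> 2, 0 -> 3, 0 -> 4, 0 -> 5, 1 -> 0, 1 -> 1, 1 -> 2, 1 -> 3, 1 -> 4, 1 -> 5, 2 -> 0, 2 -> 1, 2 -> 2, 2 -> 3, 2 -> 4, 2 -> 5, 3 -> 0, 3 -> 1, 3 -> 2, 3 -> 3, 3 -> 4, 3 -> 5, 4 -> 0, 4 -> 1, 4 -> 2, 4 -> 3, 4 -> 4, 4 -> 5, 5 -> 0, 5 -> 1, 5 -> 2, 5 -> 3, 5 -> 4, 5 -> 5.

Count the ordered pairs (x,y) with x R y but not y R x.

R is symmetric; there are no such tuples.

0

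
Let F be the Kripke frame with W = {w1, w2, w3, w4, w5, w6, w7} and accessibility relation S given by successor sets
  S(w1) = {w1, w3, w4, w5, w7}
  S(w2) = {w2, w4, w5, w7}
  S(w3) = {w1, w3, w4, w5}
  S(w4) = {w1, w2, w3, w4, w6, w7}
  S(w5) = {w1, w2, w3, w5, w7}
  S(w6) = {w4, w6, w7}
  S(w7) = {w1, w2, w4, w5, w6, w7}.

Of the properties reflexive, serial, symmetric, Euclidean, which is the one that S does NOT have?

Euclidean

Reflexive: yes — every world is S-related to itself.
Serial: yes — every world has a successor (e.g. w1 S w1).
Symmetric: yes — every pair in S has its reverse in S.
Euclidean: no — w1 S w3 and w1 S w7, but not w3 S w7.
Only Euclidean fails.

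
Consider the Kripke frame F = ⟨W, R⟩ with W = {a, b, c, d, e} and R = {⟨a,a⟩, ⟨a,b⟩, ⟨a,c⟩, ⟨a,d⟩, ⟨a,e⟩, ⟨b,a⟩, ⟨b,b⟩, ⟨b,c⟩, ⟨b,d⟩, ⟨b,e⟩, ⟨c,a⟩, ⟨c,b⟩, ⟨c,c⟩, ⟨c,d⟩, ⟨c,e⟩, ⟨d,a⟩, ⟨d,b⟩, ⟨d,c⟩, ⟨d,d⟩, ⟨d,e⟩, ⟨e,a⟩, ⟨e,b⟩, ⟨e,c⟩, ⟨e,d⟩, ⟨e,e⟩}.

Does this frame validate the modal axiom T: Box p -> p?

By correspondence theory, T is valid on a frame iff R is reflexive.
Reflexive: yes — every world is R-related to itself.

Yes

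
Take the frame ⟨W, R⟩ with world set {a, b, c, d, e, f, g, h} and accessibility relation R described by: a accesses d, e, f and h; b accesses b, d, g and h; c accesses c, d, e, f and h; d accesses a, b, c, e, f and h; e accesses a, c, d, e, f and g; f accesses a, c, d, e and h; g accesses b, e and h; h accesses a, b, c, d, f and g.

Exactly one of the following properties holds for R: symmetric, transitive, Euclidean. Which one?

Symmetric: yes — every pair in R has its reverse in R.
Transitive: no — a R d and d R b, but not a R b.
Euclidean: no — a R e and a R h, but not e R h.
Only symmetric holds.

symmetric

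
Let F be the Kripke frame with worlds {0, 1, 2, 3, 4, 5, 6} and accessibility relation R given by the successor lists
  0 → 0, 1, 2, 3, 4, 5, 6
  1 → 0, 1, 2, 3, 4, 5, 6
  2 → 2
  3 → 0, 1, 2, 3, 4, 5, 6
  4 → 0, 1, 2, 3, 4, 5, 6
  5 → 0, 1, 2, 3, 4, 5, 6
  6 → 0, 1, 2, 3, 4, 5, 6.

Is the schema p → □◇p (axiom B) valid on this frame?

No

By correspondence theory, B is valid on a frame iff R is symmetric.
Symmetric: no — 0 R 2 but not 2 R 0.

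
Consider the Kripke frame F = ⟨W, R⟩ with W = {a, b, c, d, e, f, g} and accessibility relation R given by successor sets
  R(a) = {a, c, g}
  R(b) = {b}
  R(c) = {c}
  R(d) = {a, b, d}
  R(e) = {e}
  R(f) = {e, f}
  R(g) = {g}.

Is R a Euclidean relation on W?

Euclidean: no — a R c and a R g, but not c R g.

No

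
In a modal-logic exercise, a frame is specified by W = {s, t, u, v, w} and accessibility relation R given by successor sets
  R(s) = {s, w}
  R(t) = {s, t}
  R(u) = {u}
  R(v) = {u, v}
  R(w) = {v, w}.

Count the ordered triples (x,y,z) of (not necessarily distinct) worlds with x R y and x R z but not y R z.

4

Enumerating: (s,w,s), (t,s,t), (v,u,v), (w,v,w).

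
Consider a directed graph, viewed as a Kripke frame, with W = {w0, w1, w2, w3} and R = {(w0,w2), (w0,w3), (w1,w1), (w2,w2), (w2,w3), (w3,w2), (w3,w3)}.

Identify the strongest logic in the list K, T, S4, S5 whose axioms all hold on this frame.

Reflexive (axiom T): no — w0 is not related to itself.
Transitive (axiom 4): yes — every two-step R-path is closed by a direct edge.
Euclidean (axiom 5): yes — any two successors of a common world are R-related.
So F validates K; T would additionally require R to be reflexive. The strongest is K.

K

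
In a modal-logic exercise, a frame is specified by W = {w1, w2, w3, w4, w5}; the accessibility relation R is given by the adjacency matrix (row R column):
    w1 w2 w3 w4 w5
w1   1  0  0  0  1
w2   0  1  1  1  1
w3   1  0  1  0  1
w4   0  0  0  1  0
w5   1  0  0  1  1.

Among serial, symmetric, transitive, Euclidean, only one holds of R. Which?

Serial: yes — every world has a successor (e.g. w1 R w1).
Symmetric: no — w2 R w3 but not w3 R w2.
Transitive: no — w1 R w5 and w5 R w4, but not w1 R w4.
Euclidean: no — w2 R w3 and w2 R w4, but not w3 R w4.
Only serial holds.

serial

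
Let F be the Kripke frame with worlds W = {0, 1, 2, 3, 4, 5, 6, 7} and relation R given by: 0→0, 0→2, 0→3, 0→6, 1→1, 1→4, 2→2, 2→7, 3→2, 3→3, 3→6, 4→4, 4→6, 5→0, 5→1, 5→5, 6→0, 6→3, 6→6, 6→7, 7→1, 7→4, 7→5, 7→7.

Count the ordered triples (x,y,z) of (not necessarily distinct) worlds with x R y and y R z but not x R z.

Enumerating: (0,2,7), (0,6,7), (1,4,6), (2,7,1), (2,7,4), (2,7,5), (3,2,7), (3,6,0), (3,6,7), (4,6,0), (4,6,3), (4,6,7), … and 11 more.
Total: 23.

23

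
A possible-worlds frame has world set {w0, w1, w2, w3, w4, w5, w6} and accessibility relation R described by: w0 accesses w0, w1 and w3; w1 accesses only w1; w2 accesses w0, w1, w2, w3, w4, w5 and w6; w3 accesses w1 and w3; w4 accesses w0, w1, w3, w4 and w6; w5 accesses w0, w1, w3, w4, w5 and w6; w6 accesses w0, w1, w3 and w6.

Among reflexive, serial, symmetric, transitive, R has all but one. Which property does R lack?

Reflexive: yes — every world is R-related to itself.
Serial: yes — every world has a successor (e.g. w0 R w0).
Symmetric: no — w0 R w1 but not w1 R w0.
Transitive: yes — every two-step R-path is closed by a direct edge.
Only symmetric fails.

symmetric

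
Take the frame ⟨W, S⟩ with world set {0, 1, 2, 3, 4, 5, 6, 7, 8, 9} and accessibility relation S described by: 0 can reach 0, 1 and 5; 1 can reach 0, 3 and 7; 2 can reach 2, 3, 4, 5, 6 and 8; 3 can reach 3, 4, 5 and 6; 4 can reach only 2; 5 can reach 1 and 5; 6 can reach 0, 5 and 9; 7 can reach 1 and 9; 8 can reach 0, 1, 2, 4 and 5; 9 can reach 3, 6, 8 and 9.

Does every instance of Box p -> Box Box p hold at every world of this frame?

No

By correspondence theory, 4 is valid on a frame iff S is transitive.
Transitive: no — 0 S 1 and 1 S 3, but not 0 S 3.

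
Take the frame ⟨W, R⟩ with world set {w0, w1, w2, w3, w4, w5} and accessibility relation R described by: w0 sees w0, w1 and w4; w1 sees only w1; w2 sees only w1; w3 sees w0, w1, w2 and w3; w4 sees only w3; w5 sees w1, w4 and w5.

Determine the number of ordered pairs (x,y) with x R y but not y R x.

Enumerating: (w0,w1), (w0,w4), (w2,w1), (w3,w0), (w3,w1), (w3,w2), (w4,w3), (w5,w1), (w5,w4).

9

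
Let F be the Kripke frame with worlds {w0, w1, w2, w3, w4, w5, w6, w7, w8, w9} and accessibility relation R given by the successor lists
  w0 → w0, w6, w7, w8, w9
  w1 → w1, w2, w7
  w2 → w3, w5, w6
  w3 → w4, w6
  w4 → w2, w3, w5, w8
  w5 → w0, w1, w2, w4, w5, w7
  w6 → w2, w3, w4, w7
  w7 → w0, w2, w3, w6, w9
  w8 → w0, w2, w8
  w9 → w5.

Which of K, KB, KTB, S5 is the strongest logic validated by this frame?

K

Symmetric (axiom B): no — w0 R w6 but not w6 R w0.
Reflexive (axiom T): no — w2 is not related to itself.
Euclidean (axiom 5): no — w0 R w6 and w0 R w8, but not w6 R w8.
So F validates K; KB would additionally require R to be symmetric. The strongest is K.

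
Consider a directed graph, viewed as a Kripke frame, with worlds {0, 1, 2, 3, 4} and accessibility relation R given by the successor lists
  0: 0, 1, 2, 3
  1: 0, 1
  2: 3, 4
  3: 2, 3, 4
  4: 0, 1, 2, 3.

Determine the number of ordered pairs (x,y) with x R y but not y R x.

Enumerating: (0,2), (0,3), (4,0), (4,1).

4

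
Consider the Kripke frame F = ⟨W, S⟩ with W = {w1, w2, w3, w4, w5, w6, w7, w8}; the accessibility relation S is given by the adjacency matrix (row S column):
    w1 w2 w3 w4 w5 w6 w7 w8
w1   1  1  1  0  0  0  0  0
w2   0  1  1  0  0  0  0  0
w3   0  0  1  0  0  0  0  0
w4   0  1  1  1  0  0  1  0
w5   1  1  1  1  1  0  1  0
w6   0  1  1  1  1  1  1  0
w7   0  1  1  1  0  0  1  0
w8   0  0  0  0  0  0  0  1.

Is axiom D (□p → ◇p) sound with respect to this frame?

Yes

Axiom D corresponds to the accessibility relation being serial.
Serial: yes — every world has a successor (e.g. w1 S w1).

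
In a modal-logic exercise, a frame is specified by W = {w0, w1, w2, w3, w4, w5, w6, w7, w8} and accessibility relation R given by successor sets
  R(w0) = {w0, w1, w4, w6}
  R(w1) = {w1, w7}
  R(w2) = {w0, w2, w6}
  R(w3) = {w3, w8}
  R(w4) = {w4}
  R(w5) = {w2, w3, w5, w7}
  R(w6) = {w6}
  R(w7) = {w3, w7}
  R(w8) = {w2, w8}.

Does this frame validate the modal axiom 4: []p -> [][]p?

Axiom 4 corresponds to the accessibility relation being transitive.
Transitive: no — w0 R w1 and w1 R w7, but not w0 R w7.

No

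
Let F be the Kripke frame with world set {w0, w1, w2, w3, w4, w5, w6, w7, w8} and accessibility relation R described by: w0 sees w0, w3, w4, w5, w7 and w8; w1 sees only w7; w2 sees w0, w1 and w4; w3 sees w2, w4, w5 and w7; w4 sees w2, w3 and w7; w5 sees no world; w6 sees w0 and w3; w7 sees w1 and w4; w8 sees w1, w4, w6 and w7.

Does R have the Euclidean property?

No

Euclidean: no — w0 R w3 and w0 R w8, but not w3 R w8.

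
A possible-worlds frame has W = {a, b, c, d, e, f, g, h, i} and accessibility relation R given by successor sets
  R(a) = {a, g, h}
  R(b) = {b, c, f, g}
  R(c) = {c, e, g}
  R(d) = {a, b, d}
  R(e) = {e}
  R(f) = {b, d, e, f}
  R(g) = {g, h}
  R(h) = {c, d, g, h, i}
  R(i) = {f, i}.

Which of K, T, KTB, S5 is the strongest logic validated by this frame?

T

Reflexive (axiom T): yes — every world is R-related to itself.
Symmetric (axiom B): no — a R g but not g R a.
Euclidean (axiom 5): no — b R c and b R f, but not c R f.
So F validates K, T; KTB would additionally require R to be symmetric. The strongest is T.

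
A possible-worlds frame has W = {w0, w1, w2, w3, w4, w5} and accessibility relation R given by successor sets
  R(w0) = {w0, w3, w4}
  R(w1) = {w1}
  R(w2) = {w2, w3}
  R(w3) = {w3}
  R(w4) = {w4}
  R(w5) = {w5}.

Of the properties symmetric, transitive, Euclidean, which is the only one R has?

Symmetric: no — w0 R w3 but not w3 R w0.
Transitive: yes — every two-step R-path is closed by a direct edge.
Euclidean: no — w0 R w3 and w0 R w4, but not w3 R w4.
Only transitive holds.

transitive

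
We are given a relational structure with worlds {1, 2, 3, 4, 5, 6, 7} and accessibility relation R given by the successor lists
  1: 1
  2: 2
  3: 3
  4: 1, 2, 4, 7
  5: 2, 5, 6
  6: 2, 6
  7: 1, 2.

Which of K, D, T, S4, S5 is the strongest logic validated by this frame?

D

Serial (axiom D): yes — every world has a successor (e.g. 1 R 1).
Reflexive (axiom T): no — 7 is not related to itself.
Transitive (axiom 4): yes — every two-step R-path is closed by a direct edge.
Euclidean (axiom 5): no — 4 R 1 and 4 R 2, but not 1 R 2.
So F validates K, D; T would additionally require R to be reflexive. The strongest is D.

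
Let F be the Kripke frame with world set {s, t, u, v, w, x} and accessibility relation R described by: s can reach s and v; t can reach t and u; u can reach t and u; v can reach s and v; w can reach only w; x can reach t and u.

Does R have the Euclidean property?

Euclidean: yes — any two successors of a common world are R-related.

Yes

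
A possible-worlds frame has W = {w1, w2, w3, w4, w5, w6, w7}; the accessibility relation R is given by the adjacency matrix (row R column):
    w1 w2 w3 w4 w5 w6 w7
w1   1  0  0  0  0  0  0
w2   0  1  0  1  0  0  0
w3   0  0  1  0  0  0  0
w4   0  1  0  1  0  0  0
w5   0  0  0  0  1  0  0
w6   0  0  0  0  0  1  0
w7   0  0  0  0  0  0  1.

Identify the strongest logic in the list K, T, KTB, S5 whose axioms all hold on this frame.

S5

Reflexive (axiom T): yes — every world is R-related to itself.
Symmetric (axiom B): yes — every pair in R has its reverse in R.
Euclidean (axiom 5): yes — any two successors of a common world are R-related.
So F validates K, T, KTB, S5. The strongest is S5.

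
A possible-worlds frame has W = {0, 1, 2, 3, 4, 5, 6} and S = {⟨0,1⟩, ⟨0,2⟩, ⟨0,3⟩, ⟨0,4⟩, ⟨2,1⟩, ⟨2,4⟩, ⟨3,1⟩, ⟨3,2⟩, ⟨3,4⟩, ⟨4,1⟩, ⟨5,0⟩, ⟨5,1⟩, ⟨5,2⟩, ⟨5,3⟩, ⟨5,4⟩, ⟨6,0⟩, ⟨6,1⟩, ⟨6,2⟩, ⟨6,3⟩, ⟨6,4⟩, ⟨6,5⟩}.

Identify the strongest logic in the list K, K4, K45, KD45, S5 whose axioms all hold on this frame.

Transitive (axiom 4): yes — every two-step S-path is closed by a direct edge.
Euclidean (axiom 5): no — 0 S 1 and 0 S 2, but not 1 S 2.
Serial (axiom D): no — 1 has no S-successor.
Reflexive (axiom T): no — 0 is not related to itself.
So F validates K, K4; K45 would additionally require S to be Euclidean. The strongest is K4.

K4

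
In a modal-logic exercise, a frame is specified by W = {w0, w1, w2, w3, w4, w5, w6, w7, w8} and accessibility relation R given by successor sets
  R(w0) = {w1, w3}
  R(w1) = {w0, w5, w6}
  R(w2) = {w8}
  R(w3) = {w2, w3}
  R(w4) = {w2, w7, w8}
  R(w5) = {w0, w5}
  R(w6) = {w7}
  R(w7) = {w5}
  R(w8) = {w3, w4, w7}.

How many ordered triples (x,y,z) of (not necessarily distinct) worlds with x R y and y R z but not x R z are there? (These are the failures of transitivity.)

22

Enumerating: (w0,w1,w0), (w0,w1,w5), (w0,w1,w6), (w0,w3,w2), (w1,w0,w1), (w1,w0,w3), (w1,w6,w7), (w2,w8,w3), (w2,w8,w4), (w2,w8,w7), (w3,w2,w8), (w4,w7,w5), … and 10 more.
Total: 22.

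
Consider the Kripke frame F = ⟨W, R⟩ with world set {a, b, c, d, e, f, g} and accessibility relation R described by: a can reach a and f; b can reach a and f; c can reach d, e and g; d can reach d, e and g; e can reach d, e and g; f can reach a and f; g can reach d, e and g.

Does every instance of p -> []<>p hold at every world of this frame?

The schema B characterises exactly the symmetric frames.
Symmetric: no — b R a but not a R b.

No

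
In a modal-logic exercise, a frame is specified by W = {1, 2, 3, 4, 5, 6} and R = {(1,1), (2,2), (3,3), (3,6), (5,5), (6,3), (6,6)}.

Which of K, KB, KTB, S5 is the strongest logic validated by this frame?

KB

Symmetric (axiom B): yes — every pair in R has its reverse in R.
Reflexive (axiom T): no — 4 is not related to itself.
Euclidean (axiom 5): yes — any two successors of a common world are R-related.
So F validates K, KB; KTB would additionally require R to be reflexive. The strongest is KB.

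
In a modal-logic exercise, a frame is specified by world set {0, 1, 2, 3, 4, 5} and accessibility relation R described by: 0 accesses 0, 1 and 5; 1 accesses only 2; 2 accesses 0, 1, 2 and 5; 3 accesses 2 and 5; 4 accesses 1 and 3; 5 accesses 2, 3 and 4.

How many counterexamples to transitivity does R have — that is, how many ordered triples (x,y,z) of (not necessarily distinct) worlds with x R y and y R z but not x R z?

21

Enumerating: (0,1,2), (0,5,2), (0,5,3), (0,5,4), (1,2,0), (1,2,1), (1,2,5), (2,5,3), (2,5,4), (3,2,0), (3,2,1), (3,5,3), … and 9 more.
Total: 21.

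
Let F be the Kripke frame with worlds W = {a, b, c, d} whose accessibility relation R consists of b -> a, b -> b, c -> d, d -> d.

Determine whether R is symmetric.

Symmetric: no — b R a but not a R b.

No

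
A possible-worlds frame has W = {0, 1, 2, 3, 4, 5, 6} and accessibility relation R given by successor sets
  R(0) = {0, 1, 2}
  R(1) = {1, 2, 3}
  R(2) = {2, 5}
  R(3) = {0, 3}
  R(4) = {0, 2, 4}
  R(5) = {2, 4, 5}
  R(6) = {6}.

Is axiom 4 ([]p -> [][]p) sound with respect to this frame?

No

By correspondence theory, 4 is valid on a frame iff R is transitive.
Transitive: no — 0 R 1 and 1 R 3, but not 0 R 3.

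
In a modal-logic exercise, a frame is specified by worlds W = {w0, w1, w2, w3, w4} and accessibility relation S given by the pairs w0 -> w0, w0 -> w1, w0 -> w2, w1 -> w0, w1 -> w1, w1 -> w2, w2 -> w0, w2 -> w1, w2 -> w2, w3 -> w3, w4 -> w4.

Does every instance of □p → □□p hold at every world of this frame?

Yes

By correspondence theory, 4 is valid on a frame iff S is transitive.
Transitive: yes — every two-step S-path is closed by a direct edge.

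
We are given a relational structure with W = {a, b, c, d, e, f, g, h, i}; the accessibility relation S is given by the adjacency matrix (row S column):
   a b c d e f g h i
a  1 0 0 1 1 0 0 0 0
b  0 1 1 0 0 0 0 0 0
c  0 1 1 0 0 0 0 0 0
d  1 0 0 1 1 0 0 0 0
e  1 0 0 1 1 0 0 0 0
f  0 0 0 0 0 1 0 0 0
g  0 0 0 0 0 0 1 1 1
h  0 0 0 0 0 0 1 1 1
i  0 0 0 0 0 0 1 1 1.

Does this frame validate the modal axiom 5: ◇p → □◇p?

Axiom 5 corresponds to the accessibility relation being Euclidean.
Euclidean: yes — any two successors of a common world are S-related.

Yes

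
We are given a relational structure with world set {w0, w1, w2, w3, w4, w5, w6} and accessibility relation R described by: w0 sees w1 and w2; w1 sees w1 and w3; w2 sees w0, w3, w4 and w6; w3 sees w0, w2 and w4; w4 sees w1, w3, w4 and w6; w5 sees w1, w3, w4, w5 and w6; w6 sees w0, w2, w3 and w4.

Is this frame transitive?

No

Transitive: no — w0 R w1 and w1 R w3, but not w0 R w3.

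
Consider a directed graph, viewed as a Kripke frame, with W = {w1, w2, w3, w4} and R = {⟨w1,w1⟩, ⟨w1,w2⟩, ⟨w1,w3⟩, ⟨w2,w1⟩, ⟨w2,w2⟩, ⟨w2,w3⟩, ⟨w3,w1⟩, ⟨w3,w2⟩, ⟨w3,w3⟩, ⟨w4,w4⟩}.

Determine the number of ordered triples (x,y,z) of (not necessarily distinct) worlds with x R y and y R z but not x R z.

R is transitive; there are no such tuples.

0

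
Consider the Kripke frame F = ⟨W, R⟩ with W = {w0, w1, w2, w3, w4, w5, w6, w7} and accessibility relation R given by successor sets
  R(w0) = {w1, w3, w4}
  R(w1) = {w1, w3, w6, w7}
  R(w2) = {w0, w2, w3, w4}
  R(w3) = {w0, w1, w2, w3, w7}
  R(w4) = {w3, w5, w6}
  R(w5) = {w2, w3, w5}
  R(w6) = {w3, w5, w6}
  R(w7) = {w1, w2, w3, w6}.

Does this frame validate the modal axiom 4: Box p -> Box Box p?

The schema 4 characterises exactly the transitive frames.
Transitive: no — w0 R w1 and w1 R w6, but not w0 R w6.

No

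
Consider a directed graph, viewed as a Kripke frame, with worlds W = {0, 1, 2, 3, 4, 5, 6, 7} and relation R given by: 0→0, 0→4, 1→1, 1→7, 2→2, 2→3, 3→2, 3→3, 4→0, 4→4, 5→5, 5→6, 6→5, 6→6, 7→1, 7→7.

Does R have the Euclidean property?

Yes

Euclidean: yes — any two successors of a common world are R-related.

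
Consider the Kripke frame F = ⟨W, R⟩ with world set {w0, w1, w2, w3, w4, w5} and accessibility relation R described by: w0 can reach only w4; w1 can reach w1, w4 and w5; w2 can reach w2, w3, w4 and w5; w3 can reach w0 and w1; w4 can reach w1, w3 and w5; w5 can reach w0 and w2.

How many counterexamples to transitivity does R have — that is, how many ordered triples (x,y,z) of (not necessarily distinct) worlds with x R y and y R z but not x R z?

21

Enumerating: (w0,w4,w1), (w0,w4,w3), (w0,w4,w5), (w1,w4,w3), (w1,w5,w0), (w1,w5,w2), (w2,w3,w0), (w2,w3,w1), (w2,w4,w1), (w2,w5,w0), (w3,w0,w4), (w3,w1,w4), … and 9 more.
Total: 21.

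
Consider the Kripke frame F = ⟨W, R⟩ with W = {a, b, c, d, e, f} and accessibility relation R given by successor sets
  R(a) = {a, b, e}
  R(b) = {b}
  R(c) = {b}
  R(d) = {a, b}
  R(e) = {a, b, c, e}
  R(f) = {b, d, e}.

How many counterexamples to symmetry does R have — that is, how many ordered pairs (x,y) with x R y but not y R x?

Enumerating: (a,b), (c,b), (d,a), (d,b), (e,b), (e,c), (f,b), (f,d), (f,e).

9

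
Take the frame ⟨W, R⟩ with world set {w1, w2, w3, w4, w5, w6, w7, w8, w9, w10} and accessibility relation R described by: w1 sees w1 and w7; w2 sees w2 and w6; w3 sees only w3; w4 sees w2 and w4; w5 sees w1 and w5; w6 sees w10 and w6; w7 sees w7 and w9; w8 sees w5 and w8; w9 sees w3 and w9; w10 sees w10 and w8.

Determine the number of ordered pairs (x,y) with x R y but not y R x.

Enumerating: (w1,w7), (w10,w8), (w2,w6), (w4,w2), (w5,w1), (w6,w10), (w7,w9), (w8,w5), (w9,w3).

9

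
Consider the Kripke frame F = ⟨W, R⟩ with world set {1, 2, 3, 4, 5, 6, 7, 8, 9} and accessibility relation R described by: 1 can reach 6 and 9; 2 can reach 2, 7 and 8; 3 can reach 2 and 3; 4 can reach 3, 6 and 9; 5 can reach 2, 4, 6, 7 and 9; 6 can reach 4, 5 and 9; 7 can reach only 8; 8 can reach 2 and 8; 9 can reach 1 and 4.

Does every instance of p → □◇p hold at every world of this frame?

By correspondence theory, B is valid on a frame iff R is symmetric.
Symmetric: no — 1 R 6 but not 6 R 1.

No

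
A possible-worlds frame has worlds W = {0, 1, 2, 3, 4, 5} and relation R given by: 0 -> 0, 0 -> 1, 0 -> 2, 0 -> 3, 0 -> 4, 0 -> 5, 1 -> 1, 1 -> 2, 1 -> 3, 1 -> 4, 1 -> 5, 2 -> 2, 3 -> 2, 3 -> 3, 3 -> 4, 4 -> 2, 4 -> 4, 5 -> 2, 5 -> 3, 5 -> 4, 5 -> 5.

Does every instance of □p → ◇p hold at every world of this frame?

Yes

The schema D characterises exactly the serial frames.
Serial: yes — every world has a successor (e.g. 0 R 0).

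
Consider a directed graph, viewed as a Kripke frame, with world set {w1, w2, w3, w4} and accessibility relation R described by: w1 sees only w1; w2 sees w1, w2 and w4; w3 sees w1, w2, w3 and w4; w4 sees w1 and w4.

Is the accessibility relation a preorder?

Yes

Reflexive: yes — every world is R-related to itself.
Transitive: yes — every two-step R-path is closed by a direct edge.
So R is a preorder.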